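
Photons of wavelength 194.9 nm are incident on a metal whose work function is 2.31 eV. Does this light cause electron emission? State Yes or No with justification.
Yes

For photoemission, the photon energy must exceed the work function.

Photon energy: E = hc/λ = 6.3614 eV
Work function: φ = 2.31 eV

Since E_photon (6.3614 eV) > φ (2.31 eV), photoemission WILL occur.
The threshold wavelength is λ₀ = hc/φ = 536.7 nm.
Since 194.9 nm < 536.7 nm, the light has sufficient energy.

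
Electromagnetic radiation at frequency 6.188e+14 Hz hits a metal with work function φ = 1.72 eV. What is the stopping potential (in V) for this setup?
0.8392 V

The stopping potential V_s satisfies: eV_s = KE_max

First, find KE_max using Einstein's equation:
E_photon = hf = (6.626×10⁻³⁴ J·s)(6.188e+14 Hz) = 2.5592 eV
KE_max = E_photon - φ = 2.5592 - 1.72 = 0.8392 eV

Since eV_s = KE_max:
V_s = KE_max/e = 0.8392 V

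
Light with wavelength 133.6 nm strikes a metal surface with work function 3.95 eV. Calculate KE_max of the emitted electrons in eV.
5.3303 eV

Using Einstein's photoelectric equation: KE_max = hf - φ = hc/λ - φ

First, calculate the photon energy:
E_photon = hc/λ = (6.626×10⁻³⁴ J·s)(3×10⁸ m/s) / (133.6×10⁻⁹ m)
E_photon = 9.2803 eV

Then, the maximum kinetic energy:
KE_max = E_photon - φ = 9.2803 eV - 3.95 eV = 5.3303 eV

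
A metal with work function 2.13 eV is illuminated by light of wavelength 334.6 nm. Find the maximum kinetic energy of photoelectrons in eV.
1.5754 eV

Using Einstein's photoelectric equation: KE_max = hf - φ = hc/λ - φ

First, calculate the photon energy:
E_photon = hc/λ = (6.626×10⁻³⁴ J·s)(3×10⁸ m/s) / (334.6×10⁻⁹ m)
E_photon = 3.7054 eV

Then, the maximum kinetic energy:
KE_max = E_photon - φ = 3.7054 eV - 2.13 eV = 1.5754 eV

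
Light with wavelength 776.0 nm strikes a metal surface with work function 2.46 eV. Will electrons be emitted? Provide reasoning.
No

For photoemission, the photon energy must exceed the work function.

Photon energy: E = hc/λ = 1.5977 eV
Work function: φ = 2.46 eV

Since E_photon (1.5977 eV) < φ (2.46 eV), photoemission will NOT occur.
The threshold wavelength is λ₀ = hc/φ = 504.0 nm.
Since 776.0 nm > 504.0 nm, the photons lack sufficient energy.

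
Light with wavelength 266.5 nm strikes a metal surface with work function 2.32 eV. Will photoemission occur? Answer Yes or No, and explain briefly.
Yes

For photoemission, the photon energy must exceed the work function.

Photon energy: E = hc/λ = 4.6523 eV
Work function: φ = 2.32 eV

Since E_photon (4.6523 eV) > φ (2.32 eV), photoemission WILL occur.
The threshold wavelength is λ₀ = hc/φ = 534.4 nm.
Since 266.5 nm < 534.4 nm, the light has sufficient energy.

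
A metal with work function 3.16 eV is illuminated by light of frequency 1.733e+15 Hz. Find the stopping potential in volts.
4.0071 V

The stopping potential V_s satisfies: eV_s = KE_max

First, find KE_max using Einstein's equation:
E_photon = hf = (6.626×10⁻³⁴ J·s)(1.733e+15 Hz) = 7.1671 eV
KE_max = E_photon - φ = 7.1671 - 3.16 = 4.0071 eV

Since eV_s = KE_max:
V_s = KE_max/e = 4.0071 V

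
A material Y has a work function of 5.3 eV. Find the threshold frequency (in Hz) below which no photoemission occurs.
1.2815e+15 Hz

The threshold frequency is when the photon energy equals the work function:
hf₀ = φ

Solving for f₀:
f₀ = φ/h = (5.3 eV × 1.602×10⁻¹⁹ J/eV) / (6.626×10⁻³⁴ J·s)
f₀ = 1.2815e+15 Hz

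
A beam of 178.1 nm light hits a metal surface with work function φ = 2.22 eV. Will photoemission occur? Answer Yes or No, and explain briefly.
Yes

For photoemission, the photon energy must exceed the work function.

Photon energy: E = hc/λ = 6.9615 eV
Work function: φ = 2.22 eV

Since E_photon (6.9615 eV) > φ (2.22 eV), photoemission WILL occur.
The threshold wavelength is λ₀ = hc/φ = 558.5 nm.
Since 178.1 nm < 558.5 nm, the light has sufficient energy.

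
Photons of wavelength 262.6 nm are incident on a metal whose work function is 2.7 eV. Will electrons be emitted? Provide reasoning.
Yes

For photoemission, the photon energy must exceed the work function.

Photon energy: E = hc/λ = 4.7214 eV
Work function: φ = 2.7 eV

Since E_photon (4.7214 eV) > φ (2.7 eV), photoemission WILL occur.
The threshold wavelength is λ₀ = hc/φ = 459.2 nm.
Since 262.6 nm < 459.2 nm, the light has sufficient energy.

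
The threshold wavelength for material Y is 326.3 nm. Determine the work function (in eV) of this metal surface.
3.80 eV

At the threshold wavelength, photon energy equals work function:
φ = hc/λ₀

Calculating:
φ = (6.626×10⁻³⁴ J·s)(3×10⁸ m/s) / (326.3×10⁻⁹ m)
φ = 3.80 eV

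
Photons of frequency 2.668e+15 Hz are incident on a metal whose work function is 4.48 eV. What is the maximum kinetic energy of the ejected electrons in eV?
6.5540 eV

Using Einstein's photoelectric equation: KE_max = hf - φ

First, calculate the photon energy:
E_photon = hf = (6.626×10⁻³⁴ J·s)(2.668e+15 Hz)
E_photon = 11.0340 eV

Then, the maximum kinetic energy:
KE_max = E_photon - φ = 11.0340 eV - 4.48 eV = 6.5540 eV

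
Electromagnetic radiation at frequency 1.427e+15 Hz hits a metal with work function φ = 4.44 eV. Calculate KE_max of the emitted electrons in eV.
1.4616 eV

Using Einstein's photoelectric equation: KE_max = hf - φ

First, calculate the photon energy:
E_photon = hf = (6.626×10⁻³⁴ J·s)(1.427e+15 Hz)
E_photon = 5.9016 eV

Then, the maximum kinetic energy:
KE_max = E_photon - φ = 5.9016 eV - 4.44 eV = 1.4616 eV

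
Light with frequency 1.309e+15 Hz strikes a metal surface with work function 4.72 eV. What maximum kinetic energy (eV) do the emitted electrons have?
0.6936 eV

Using Einstein's photoelectric equation: KE_max = hf - φ

First, calculate the photon energy:
E_photon = hf = (6.626×10⁻³⁴ J·s)(1.309e+15 Hz)
E_photon = 5.4136 eV

Then, the maximum kinetic energy:
KE_max = E_photon - φ = 5.4136 eV - 4.72 eV = 0.6936 eV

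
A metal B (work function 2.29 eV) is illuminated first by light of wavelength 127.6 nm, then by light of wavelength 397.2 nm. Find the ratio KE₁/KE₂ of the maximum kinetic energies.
8.9321

Using Einstein's equation: KE_max = hc/λ - φ

For λ₁ = 127.6 nm:
E₁ = hc/λ₁ = 9.7166 eV
KE₁ = E₁ - φ = 9.7166 - 2.29 = 7.4266 eV

For λ₂ = 397.2 nm:
E₂ = hc/λ₂ = 3.1215 eV
KE₂ = E₂ - φ = 3.1215 - 2.29 = 0.8315 eV

Ratio: KE₁/KE₂ = 7.4266/0.8315 = 8.9321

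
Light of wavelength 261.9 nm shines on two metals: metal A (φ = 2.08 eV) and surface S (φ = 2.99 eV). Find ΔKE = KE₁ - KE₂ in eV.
0.9100 eV

Using KE_max = hc/λ - φ for each metal:

Photon energy: E = hc/λ = 4.7340 eV

For metal A (φ₁ = 2.08 eV):
KE₁ = E - φ₁ = 4.7340 - 2.08 = 2.6540 eV

For surface S (φ₂ = 2.99 eV):
KE₂ = E - φ₂ = 4.7340 - 2.99 = 1.7440 eV

Difference:
ΔKE = KE₁ - KE₂ = 2.6540 - 1.7440 = 0.9100 eV

Note: The difference equals the difference in work functions: 2.99 - 2.08 = 0.91 eV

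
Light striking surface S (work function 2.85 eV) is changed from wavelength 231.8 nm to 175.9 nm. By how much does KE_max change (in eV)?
1.6998 eV

Using Einstein's equation: KE_max = hc/λ - φ

For λ₁ = 231.8 nm:
KE₁ = hc/λ₁ - φ = 5.3488 - 2.85 = 2.4988 eV

For λ₂ = 175.9 nm:
KE₂ = hc/λ₂ - φ = 7.0486 - 2.85 = 4.1986 eV

Change in KE:
ΔKE = KE₂ - KE₁ = 4.1986 - 2.4988 = 1.6998 eV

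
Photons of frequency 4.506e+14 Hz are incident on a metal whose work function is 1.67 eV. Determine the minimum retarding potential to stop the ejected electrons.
0.1935 V

The stopping potential V_s satisfies: eV_s = KE_max

First, find KE_max using Einstein's equation:
E_photon = hf = (6.626×10⁻³⁴ J·s)(4.506e+14 Hz) = 1.8635 eV
KE_max = E_photon - φ = 1.8635 - 1.67 = 0.1935 eV

Since eV_s = KE_max:
V_s = KE_max/e = 0.1935 V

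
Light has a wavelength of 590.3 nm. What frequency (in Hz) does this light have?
5.0786e+14 Hz

Using the wave equation: c = fλ

Solving for frequency:
f = c/λ = (3×10⁸ m/s) / (590.3×10⁻⁹ m)
f = 5.0786e+14 Hz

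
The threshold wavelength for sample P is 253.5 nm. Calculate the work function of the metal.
4.89 eV

At the threshold wavelength, photon energy equals work function:
φ = hc/λ₀

Calculating:
φ = (6.626×10⁻³⁴ J·s)(3×10⁸ m/s) / (253.5×10⁻⁹ m)
φ = 4.89 eV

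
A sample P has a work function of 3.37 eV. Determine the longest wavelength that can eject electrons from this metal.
367.91 nm

The threshold wavelength is when the photon energy equals the work function:
hc/λ₀ = φ

Solving for λ₀:
λ₀ = hc/φ = (6.626×10⁻³⁴ J·s)(3×10⁸ m/s) / (3.37 eV × 1.602×10⁻¹⁹ J/eV)
λ₀ = 367.91 nm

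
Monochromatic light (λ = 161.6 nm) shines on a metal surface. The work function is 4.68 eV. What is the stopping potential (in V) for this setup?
2.9923 V

The stopping potential V_s satisfies: eV_s = KE_max

First, find KE_max using Einstein's equation:
E_photon = hc/λ = 7.6723 eV
KE_max = E_photon - φ = 7.6723 - 4.68 = 2.9923 eV

Since eV_s = KE_max:
V_s = KE_max/e = 2.9923 V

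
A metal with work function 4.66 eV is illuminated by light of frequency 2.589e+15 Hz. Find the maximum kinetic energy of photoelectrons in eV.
6.0472 eV

Using Einstein's photoelectric equation: KE_max = hf - φ

First, calculate the photon energy:
E_photon = hf = (6.626×10⁻³⁴ J·s)(2.589e+15 Hz)
E_photon = 10.7072 eV

Then, the maximum kinetic energy:
KE_max = E_photon - φ = 10.7072 eV - 4.66 eV = 6.0472 eV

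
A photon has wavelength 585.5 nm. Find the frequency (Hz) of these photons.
5.1203e+14 Hz

Using the wave equation: c = fλ

Solving for frequency:
f = c/λ = (3×10⁸ m/s) / (585.5×10⁻⁹ m)
f = 5.1203e+14 Hz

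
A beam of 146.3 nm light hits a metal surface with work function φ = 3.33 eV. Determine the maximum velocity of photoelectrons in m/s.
1.3453e+06 m/s

First, find the maximum kinetic energy:
E_photon = hc/λ = 8.4747 eV
KE_max = E_photon - φ = 8.4747 - 3.33 = 5.1447 eV

Convert to Joules: KE_max = 5.1447 × 1.602×10⁻¹⁹ J = 8.2426e-19 J

Then use KE = ½mv² to find velocity:
v = √(2·KE/m) = √(2 × 8.2426e-19 J / 9.109e-31 kg)
v = 1.3453e+06 m/s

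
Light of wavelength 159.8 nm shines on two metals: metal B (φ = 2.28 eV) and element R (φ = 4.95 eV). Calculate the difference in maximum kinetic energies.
2.6700 eV

Using KE_max = hc/λ - φ for each metal:

Photon energy: E = hc/λ = 7.7587 eV

For metal B (φ₁ = 2.28 eV):
KE₁ = E - φ₁ = 7.7587 - 2.28 = 5.4787 eV

For element R (φ₂ = 4.95 eV):
KE₂ = E - φ₂ = 7.7587 - 4.95 = 2.8087 eV

Difference:
ΔKE = KE₁ - KE₂ = 5.4787 - 2.8087 = 2.6700 eV

Note: The difference equals the difference in work functions: 4.95 - 2.28 = 2.67 eV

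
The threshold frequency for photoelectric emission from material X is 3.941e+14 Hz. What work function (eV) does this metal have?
1.63 eV

At the threshold frequency, photon energy equals work function:
φ = hf₀

Calculating:
φ = (6.626×10⁻³⁴ J·s)(3.941e+14 Hz)
φ = 1.63 eV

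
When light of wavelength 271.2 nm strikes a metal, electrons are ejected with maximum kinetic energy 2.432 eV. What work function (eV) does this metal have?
2.14 eV

From Einstein's photoelectric equation: KE_max = hf - φ = hc/λ - φ

Rearranging for φ:
φ = hc/λ - KE_max

Calculate photon energy:
E_photon = hc/λ = 4.5717 eV

Therefore:
φ = 4.5717 - 2.432 = 2.14 eV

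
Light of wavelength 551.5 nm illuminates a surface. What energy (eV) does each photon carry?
2.2481 eV

Using E = hf = hc/λ:

E = hc/λ = (6.626×10⁻³⁴ J·s)(3×10⁸ m/s) / (551.5×10⁻⁹ m)
E = 2.2481 eV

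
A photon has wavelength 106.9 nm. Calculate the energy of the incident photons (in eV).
11.5981 eV

Using E = hf = hc/λ:

E = hc/λ = (6.626×10⁻³⁴ J·s)(3×10⁸ m/s) / (106.9×10⁻⁹ m)
E = 11.5981 eV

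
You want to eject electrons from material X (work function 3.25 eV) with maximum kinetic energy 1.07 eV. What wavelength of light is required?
287.00 nm

From Einstein's equation: KE_max = hc/λ - φ

Rearranging for λ:
hc/λ = KE_max + φ
λ = hc/(KE_max + φ)

Required photon energy:
E_photon = KE_max + φ = 1.07 + 3.25 = 4.32 eV

Required wavelength:
λ = hc/E_photon = (6.626×10⁻³⁴)(3×10⁸) / (4.32 × 1.602×10⁻¹⁹)
λ = 287.00 nm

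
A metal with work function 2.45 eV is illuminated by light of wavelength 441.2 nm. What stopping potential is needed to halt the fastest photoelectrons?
0.3602 V

The stopping potential V_s satisfies: eV_s = KE_max

First, find KE_max using Einstein's equation:
E_photon = hc/λ = 2.8102 eV
KE_max = E_photon - φ = 2.8102 - 2.45 = 0.3602 eV

Since eV_s = KE_max:
V_s = KE_max/e = 0.3602 V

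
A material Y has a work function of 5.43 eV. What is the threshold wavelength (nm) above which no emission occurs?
228.33 nm

The threshold wavelength is when the photon energy equals the work function:
hc/λ₀ = φ

Solving for λ₀:
λ₀ = hc/φ = (6.626×10⁻³⁴ J·s)(3×10⁸ m/s) / (5.43 eV × 1.602×10⁻¹⁹ J/eV)
λ₀ = 228.33 nm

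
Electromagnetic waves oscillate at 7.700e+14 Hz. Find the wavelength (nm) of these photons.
389.34 nm

Using the wave equation: c = fλ

Solving for wavelength:
λ = c/f = (3×10⁸ m/s) / (7.700e+14 Hz)
λ = 389.34 nm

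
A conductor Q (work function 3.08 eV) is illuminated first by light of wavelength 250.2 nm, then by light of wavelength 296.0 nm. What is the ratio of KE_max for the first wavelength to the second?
1.6916

Using Einstein's equation: KE_max = hc/λ - φ

For λ₁ = 250.2 nm:
E₁ = hc/λ₁ = 4.9554 eV
KE₁ = E₁ - φ = 4.9554 - 3.08 = 1.8754 eV

For λ₂ = 296.0 nm:
E₂ = hc/λ₂ = 4.1887 eV
KE₂ = E₂ - φ = 4.1887 - 3.08 = 1.1087 eV

Ratio: KE₁/KE₂ = 1.8754/1.1087 = 1.6916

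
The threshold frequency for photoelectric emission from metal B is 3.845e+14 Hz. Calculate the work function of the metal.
1.59 eV

At the threshold frequency, photon energy equals work function:
φ = hf₀

Calculating:
φ = (6.626×10⁻³⁴ J·s)(3.845e+14 Hz)
φ = 1.59 eV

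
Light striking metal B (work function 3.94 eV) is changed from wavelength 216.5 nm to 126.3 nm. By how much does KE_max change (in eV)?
4.0899 eV

Using Einstein's equation: KE_max = hc/λ - φ

For λ₁ = 216.5 nm:
KE₁ = hc/λ₁ - φ = 5.7268 - 3.94 = 1.7868 eV

For λ₂ = 126.3 nm:
KE₂ = hc/λ₂ - φ = 9.8166 - 3.94 = 5.8766 eV

Change in KE:
ΔKE = KE₂ - KE₁ = 5.8766 - 1.7868 = 4.0899 eV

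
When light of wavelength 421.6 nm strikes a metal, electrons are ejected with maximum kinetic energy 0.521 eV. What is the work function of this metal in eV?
2.42 eV

From Einstein's photoelectric equation: KE_max = hf - φ = hc/λ - φ

Rearranging for φ:
φ = hc/λ - KE_max

Calculate photon energy:
E_photon = hc/λ = 2.9408 eV

Therefore:
φ = 2.9408 - 0.521 = 2.42 eV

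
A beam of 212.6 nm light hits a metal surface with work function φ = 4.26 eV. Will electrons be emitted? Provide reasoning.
Yes

For photoemission, the photon energy must exceed the work function.

Photon energy: E = hc/λ = 5.8318 eV
Work function: φ = 4.26 eV

Since E_photon (5.8318 eV) > φ (4.26 eV), photoemission WILL occur.
The threshold wavelength is λ₀ = hc/φ = 291.0 nm.
Since 212.6 nm < 291.0 nm, the light has sufficient energy.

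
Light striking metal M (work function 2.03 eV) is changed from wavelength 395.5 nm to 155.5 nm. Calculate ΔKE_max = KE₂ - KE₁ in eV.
4.8384 eV

Using Einstein's equation: KE_max = hc/λ - φ

For λ₁ = 395.5 nm:
KE₁ = hc/λ₁ - φ = 3.1349 - 2.03 = 1.1049 eV

For λ₂ = 155.5 nm:
KE₂ = hc/λ₂ - φ = 7.9733 - 2.03 = 5.9433 eV

Change in KE:
ΔKE = KE₂ - KE₁ = 5.9433 - 1.1049 = 4.8384 eV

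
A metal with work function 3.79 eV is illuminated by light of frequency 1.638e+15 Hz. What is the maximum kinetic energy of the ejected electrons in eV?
2.9842 eV

Using Einstein's photoelectric equation: KE_max = hf - φ

First, calculate the photon energy:
E_photon = hf = (6.626×10⁻³⁴ J·s)(1.638e+15 Hz)
E_photon = 6.7742 eV

Then, the maximum kinetic energy:
KE_max = E_photon - φ = 6.7742 eV - 3.79 eV = 2.9842 eV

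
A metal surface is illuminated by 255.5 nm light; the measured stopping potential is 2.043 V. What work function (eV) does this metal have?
2.81 eV

The stopping potential gives the maximum kinetic energy: KE_max = eV_s = 2.043 eV

From Einstein's photoelectric equation: KE_max = hc/λ - φ
Rearranging: φ = hc/λ - KE_max

Calculate photon energy:
E_photon = hc/λ = (6.626×10⁻³⁴ J·s)(3×10⁸ m/s) / (255.5×10⁻⁹ m) = 4.8526 eV

Therefore:
φ = 4.8526 - 2.043 = 2.81 eV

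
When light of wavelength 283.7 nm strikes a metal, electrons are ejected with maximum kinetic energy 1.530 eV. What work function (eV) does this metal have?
2.84 eV

From Einstein's photoelectric equation: KE_max = hf - φ = hc/λ - φ

Rearranging for φ:
φ = hc/λ - KE_max

Calculate photon energy:
E_photon = hc/λ = 4.3703 eV

Therefore:
φ = 4.3703 - 1.530 = 2.84 eV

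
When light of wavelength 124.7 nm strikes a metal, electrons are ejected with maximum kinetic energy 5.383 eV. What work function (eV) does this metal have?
4.56 eV

From Einstein's photoelectric equation: KE_max = hf - φ = hc/λ - φ

Rearranging for φ:
φ = hc/λ - KE_max

Calculate photon energy:
E_photon = hc/λ = 9.9426 eV

Therefore:
φ = 9.9426 - 5.383 = 4.56 eV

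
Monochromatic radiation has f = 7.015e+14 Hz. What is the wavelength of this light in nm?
427.36 nm

Using the wave equation: c = fλ

Solving for wavelength:
λ = c/f = (3×10⁸ m/s) / (7.015e+14 Hz)
λ = 427.36 nm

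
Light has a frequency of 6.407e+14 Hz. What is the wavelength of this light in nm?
467.91 nm

Using the wave equation: c = fλ

Solving for wavelength:
λ = c/f = (3×10⁸ m/s) / (6.407e+14 Hz)
λ = 467.91 nm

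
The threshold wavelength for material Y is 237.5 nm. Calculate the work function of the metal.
5.22 eV

At the threshold wavelength, photon energy equals work function:
φ = hc/λ₀

Calculating:
φ = (6.626×10⁻³⁴ J·s)(3×10⁸ m/s) / (237.5×10⁻⁹ m)
φ = 5.22 eV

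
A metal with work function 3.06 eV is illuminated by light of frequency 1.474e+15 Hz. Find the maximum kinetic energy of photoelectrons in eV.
3.0360 eV

Using Einstein's photoelectric equation: KE_max = hf - φ

First, calculate the photon energy:
E_photon = hf = (6.626×10⁻³⁴ J·s)(1.474e+15 Hz)
E_photon = 6.0960 eV

Then, the maximum kinetic energy:
KE_max = E_photon - φ = 6.0960 eV - 3.06 eV = 3.0360 eV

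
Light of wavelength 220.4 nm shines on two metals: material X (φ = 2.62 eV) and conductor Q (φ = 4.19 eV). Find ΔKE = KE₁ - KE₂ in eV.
1.5700 eV

Using KE_max = hc/λ - φ for each metal:

Photon energy: E = hc/λ = 5.6254 eV

For material X (φ₁ = 2.62 eV):
KE₁ = E - φ₁ = 5.6254 - 2.62 = 3.0054 eV

For conductor Q (φ₂ = 4.19 eV):
KE₂ = E - φ₂ = 5.6254 - 4.19 = 1.4354 eV

Difference:
ΔKE = KE₁ - KE₂ = 3.0054 - 1.4354 = 1.5700 eV

Note: The difference equals the difference in work functions: 4.19 - 2.62 = 1.57 eV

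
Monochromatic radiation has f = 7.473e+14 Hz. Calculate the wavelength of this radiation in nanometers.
401.17 nm

Using the wave equation: c = fλ

Solving for wavelength:
λ = c/f = (3×10⁸ m/s) / (7.473e+14 Hz)
λ = 401.17 nm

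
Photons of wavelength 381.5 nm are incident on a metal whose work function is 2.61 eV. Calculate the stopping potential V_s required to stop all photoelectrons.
0.6399 V

The stopping potential V_s satisfies: eV_s = KE_max

First, find KE_max using Einstein's equation:
E_photon = hc/λ = 3.2499 eV
KE_max = E_photon - φ = 3.2499 - 2.61 = 0.6399 eV

Since eV_s = KE_max:
V_s = KE_max/e = 0.6399 V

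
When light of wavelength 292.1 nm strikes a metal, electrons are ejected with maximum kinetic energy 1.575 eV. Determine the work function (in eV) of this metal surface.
2.67 eV

From Einstein's photoelectric equation: KE_max = hf - φ = hc/λ - φ

Rearranging for φ:
φ = hc/λ - KE_max

Calculate photon energy:
E_photon = hc/λ = 4.2446 eV

Therefore:
φ = 4.2446 - 1.575 = 2.67 eV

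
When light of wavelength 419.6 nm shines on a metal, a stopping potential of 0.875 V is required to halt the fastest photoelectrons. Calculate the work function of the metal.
2.08 eV

The stopping potential gives the maximum kinetic energy: KE_max = eV_s = 0.875 eV

From Einstein's photoelectric equation: KE_max = hc/λ - φ
Rearranging: φ = hc/λ - KE_max

Calculate photon energy:
E_photon = hc/λ = (6.626×10⁻³⁴ J·s)(3×10⁸ m/s) / (419.6×10⁻⁹ m) = 2.9548 eV

Therefore:
φ = 2.9548 - 0.875 = 2.08 eV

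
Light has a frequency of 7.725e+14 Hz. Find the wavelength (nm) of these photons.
388.08 nm

Using the wave equation: c = fλ

Solving for wavelength:
λ = c/f = (3×10⁸ m/s) / (7.725e+14 Hz)
λ = 388.08 nm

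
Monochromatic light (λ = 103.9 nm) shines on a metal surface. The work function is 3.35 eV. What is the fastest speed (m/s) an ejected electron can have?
1.7376e+06 m/s

First, find the maximum kinetic energy:
E_photon = hc/λ = 11.9330 eV
KE_max = E_photon - φ = 11.9330 - 3.35 = 8.5830 eV

Convert to Joules: KE_max = 8.5830 × 1.602×10⁻¹⁹ J = 1.3752e-18 J

Then use KE = ½mv² to find velocity:
v = √(2·KE/m) = √(2 × 1.3752e-18 J / 9.109e-31 kg)
v = 1.7376e+06 m/s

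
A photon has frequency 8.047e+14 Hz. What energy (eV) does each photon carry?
3.3280 eV

Using E = hf:

E = hf = (6.626×10⁻³⁴ J·s)(8.047e+14 Hz)
E = 3.3280 eV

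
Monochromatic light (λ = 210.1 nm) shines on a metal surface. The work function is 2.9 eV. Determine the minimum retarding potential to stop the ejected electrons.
3.0012 V

The stopping potential V_s satisfies: eV_s = KE_max

First, find KE_max using Einstein's equation:
E_photon = hc/λ = 5.9012 eV
KE_max = E_photon - φ = 5.9012 - 2.9 = 3.0012 eV

Since eV_s = KE_max:
V_s = KE_max/e = 3.0012 V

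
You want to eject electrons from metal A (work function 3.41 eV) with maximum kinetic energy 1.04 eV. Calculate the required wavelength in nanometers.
278.62 nm

From Einstein's equation: KE_max = hc/λ - φ

Rearranging for λ:
hc/λ = KE_max + φ
λ = hc/(KE_max + φ)

Required photon energy:
E_photon = KE_max + φ = 1.04 + 3.41 = 4.45 eV

Required wavelength:
λ = hc/E_photon = (6.626×10⁻³⁴)(3×10⁸) / (4.45 × 1.602×10⁻¹⁹)
λ = 278.62 nm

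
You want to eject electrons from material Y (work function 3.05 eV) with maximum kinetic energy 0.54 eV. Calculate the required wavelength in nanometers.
345.36 nm

From Einstein's equation: KE_max = hc/λ - φ

Rearranging for λ:
hc/λ = KE_max + φ
λ = hc/(KE_max + φ)

Required photon energy:
E_photon = KE_max + φ = 0.54 + 3.05 = 3.59 eV

Required wavelength:
λ = hc/E_photon = (6.626×10⁻³⁴)(3×10⁸) / (3.59 × 1.602×10⁻¹⁹)
λ = 345.36 nm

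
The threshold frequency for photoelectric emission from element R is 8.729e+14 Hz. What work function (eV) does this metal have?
3.61 eV

At the threshold frequency, photon energy equals work function:
φ = hf₀

Calculating:
φ = (6.626×10⁻³⁴ J·s)(8.729e+14 Hz)
φ = 3.61 eV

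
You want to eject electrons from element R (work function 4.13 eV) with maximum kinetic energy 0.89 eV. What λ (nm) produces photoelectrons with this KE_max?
246.98 nm

From Einstein's equation: KE_max = hc/λ - φ

Rearranging for λ:
hc/λ = KE_max + φ
λ = hc/(KE_max + φ)

Required photon energy:
E_photon = KE_max + φ = 0.89 + 4.13 = 5.02 eV

Required wavelength:
λ = hc/E_photon = (6.626×10⁻³⁴)(3×10⁸) / (5.02 × 1.602×10⁻¹⁹)
λ = 246.98 nm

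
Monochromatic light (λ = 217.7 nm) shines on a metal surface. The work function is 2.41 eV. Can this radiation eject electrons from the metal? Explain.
Yes

For photoemission, the photon energy must exceed the work function.

Photon energy: E = hc/λ = 5.6952 eV
Work function: φ = 2.41 eV

Since E_photon (5.6952 eV) > φ (2.41 eV), photoemission WILL occur.
The threshold wavelength is λ₀ = hc/φ = 514.5 nm.
Since 217.7 nm < 514.5 nm, the light has sufficient energy.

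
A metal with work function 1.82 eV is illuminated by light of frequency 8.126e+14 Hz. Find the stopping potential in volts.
1.5406 V

The stopping potential V_s satisfies: eV_s = KE_max

First, find KE_max using Einstein's equation:
E_photon = hf = (6.626×10⁻³⁴ J·s)(8.126e+14 Hz) = 3.3606 eV
KE_max = E_photon - φ = 3.3606 - 1.82 = 1.5406 eV

Since eV_s = KE_max:
V_s = KE_max/e = 1.5406 V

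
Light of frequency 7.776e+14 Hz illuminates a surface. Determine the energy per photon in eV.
3.2159 eV

Using E = hf:

E = hf = (6.626×10⁻³⁴ J·s)(7.776e+14 Hz)
E = 3.2159 eV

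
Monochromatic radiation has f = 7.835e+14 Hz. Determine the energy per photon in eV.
3.2403 eV

Using E = hf:

E = hf = (6.626×10⁻³⁴ J·s)(7.835e+14 Hz)
E = 3.2403 eV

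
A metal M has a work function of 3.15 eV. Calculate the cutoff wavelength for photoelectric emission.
393.60 nm

The threshold wavelength is when the photon energy equals the work function:
hc/λ₀ = φ

Solving for λ₀:
λ₀ = hc/φ = (6.626×10⁻³⁴ J·s)(3×10⁸ m/s) / (3.15 eV × 1.602×10⁻¹⁹ J/eV)
λ₀ = 393.60 nm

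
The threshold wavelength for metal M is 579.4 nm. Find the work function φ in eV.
2.14 eV

At the threshold wavelength, photon energy equals work function:
φ = hc/λ₀

Calculating:
φ = (6.626×10⁻³⁴ J·s)(3×10⁸ m/s) / (579.4×10⁻⁹ m)
φ = 2.14 eV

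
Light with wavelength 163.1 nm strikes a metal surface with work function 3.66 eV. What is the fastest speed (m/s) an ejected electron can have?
1.1775e+06 m/s

First, find the maximum kinetic energy:
E_photon = hc/λ = 7.6017 eV
KE_max = E_photon - φ = 7.6017 - 3.66 = 3.9417 eV

Convert to Joules: KE_max = 3.9417 × 1.602×10⁻¹⁹ J = 6.3153e-19 J

Then use KE = ½mv² to find velocity:
v = √(2·KE/m) = √(2 × 6.3153e-19 J / 9.109e-31 kg)
v = 1.1775e+06 m/s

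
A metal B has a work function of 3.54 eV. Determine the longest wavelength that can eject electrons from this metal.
350.24 nm

The threshold wavelength is when the photon energy equals the work function:
hc/λ₀ = φ

Solving for λ₀:
λ₀ = hc/φ = (6.626×10⁻³⁴ J·s)(3×10⁸ m/s) / (3.54 eV × 1.602×10⁻¹⁹ J/eV)
λ₀ = 350.24 nm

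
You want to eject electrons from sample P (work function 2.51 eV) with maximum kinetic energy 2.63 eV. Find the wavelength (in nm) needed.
241.21 nm

From Einstein's equation: KE_max = hc/λ - φ

Rearranging for λ:
hc/λ = KE_max + φ
λ = hc/(KE_max + φ)

Required photon energy:
E_photon = KE_max + φ = 2.63 + 2.51 = 5.14 eV

Required wavelength:
λ = hc/E_photon = (6.626×10⁻³⁴)(3×10⁸) / (5.14 × 1.602×10⁻¹⁹)
λ = 241.21 nm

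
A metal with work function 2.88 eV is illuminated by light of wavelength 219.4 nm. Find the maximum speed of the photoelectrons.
9.8730e+05 m/s

First, find the maximum kinetic energy:
E_photon = hc/λ = 5.6511 eV
KE_max = E_photon - φ = 5.6511 - 2.88 = 2.7711 eV

Convert to Joules: KE_max = 2.7711 × 1.602×10⁻¹⁹ J = 4.4397e-19 J

Then use KE = ½mv² to find velocity:
v = √(2·KE/m) = √(2 × 4.4397e-19 J / 9.109e-31 kg)
v = 9.8730e+05 m/s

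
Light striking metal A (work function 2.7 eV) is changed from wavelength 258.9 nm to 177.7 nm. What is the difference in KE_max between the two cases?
2.1883 eV

Using Einstein's equation: KE_max = hc/λ - φ

For λ₁ = 258.9 nm:
KE₁ = hc/λ₁ - φ = 4.7889 - 2.7 = 2.0889 eV

For λ₂ = 177.7 nm:
KE₂ = hc/λ₂ - φ = 6.9772 - 2.7 = 4.2772 eV

Change in KE:
ΔKE = KE₂ - KE₁ = 4.2772 - 2.0889 = 2.1883 eV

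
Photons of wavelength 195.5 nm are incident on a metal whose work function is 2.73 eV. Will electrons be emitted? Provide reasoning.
Yes

For photoemission, the photon energy must exceed the work function.

Photon energy: E = hc/λ = 6.3419 eV
Work function: φ = 2.73 eV

Since E_photon (6.3419 eV) > φ (2.73 eV), photoemission WILL occur.
The threshold wavelength is λ₀ = hc/φ = 454.2 nm.
Since 195.5 nm < 454.2 nm, the light has sufficient energy.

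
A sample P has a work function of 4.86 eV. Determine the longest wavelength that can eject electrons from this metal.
255.11 nm

The threshold wavelength is when the photon energy equals the work function:
hc/λ₀ = φ

Solving for λ₀:
λ₀ = hc/φ = (6.626×10⁻³⁴ J·s)(3×10⁸ m/s) / (4.86 eV × 1.602×10⁻¹⁹ J/eV)
λ₀ = 255.11 nm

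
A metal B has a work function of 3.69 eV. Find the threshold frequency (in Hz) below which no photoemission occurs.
8.9224e+14 Hz

The threshold frequency is when the photon energy equals the work function:
hf₀ = φ

Solving for f₀:
f₀ = φ/h = (3.69 eV × 1.602×10⁻¹⁹ J/eV) / (6.626×10⁻³⁴ J·s)
f₀ = 8.9224e+14 Hz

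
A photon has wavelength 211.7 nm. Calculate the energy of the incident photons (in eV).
5.8566 eV

Using E = hf = hc/λ:

E = hc/λ = (6.626×10⁻³⁴ J·s)(3×10⁸ m/s) / (211.7×10⁻⁹ m)
E = 5.8566 eV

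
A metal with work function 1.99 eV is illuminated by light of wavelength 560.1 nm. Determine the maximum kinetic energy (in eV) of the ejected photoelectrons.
0.2236 eV

Using Einstein's photoelectric equation: KE_max = hf - φ = hc/λ - φ

First, calculate the photon energy:
E_photon = hc/λ = (6.626×10⁻³⁴ J·s)(3×10⁸ m/s) / (560.1×10⁻⁹ m)
E_photon = 2.2136 eV

Then, the maximum kinetic energy:
KE_max = E_photon - φ = 2.2136 eV - 1.99 eV = 0.2236 eV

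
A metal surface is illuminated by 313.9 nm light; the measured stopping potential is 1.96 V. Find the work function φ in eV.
1.99 eV

The stopping potential gives the maximum kinetic energy: KE_max = eV_s = 1.96 eV

From Einstein's photoelectric equation: KE_max = hc/λ - φ
Rearranging: φ = hc/λ - KE_max

Calculate photon energy:
E_photon = hc/λ = (6.626×10⁻³⁴ J·s)(3×10⁸ m/s) / (313.9×10⁻⁹ m) = 3.9498 eV

Therefore:
φ = 3.9498 - 1.96 = 1.99 eV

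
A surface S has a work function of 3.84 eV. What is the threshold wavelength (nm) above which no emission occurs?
322.88 nm

The threshold wavelength is when the photon energy equals the work function:
hc/λ₀ = φ

Solving for λ₀:
λ₀ = hc/φ = (6.626×10⁻³⁴ J·s)(3×10⁸ m/s) / (3.84 eV × 1.602×10⁻¹⁹ J/eV)
λ₀ = 322.88 nm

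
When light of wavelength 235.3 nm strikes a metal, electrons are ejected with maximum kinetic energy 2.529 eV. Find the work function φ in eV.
2.74 eV

From Einstein's photoelectric equation: KE_max = hf - φ = hc/λ - φ

Rearranging for φ:
φ = hc/λ - KE_max

Calculate photon energy:
E_photon = hc/λ = 5.2692 eV

Therefore:
φ = 5.2692 - 2.529 = 2.74 eV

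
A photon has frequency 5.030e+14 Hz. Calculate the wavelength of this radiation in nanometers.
596.01 nm

Using the wave equation: c = fλ

Solving for wavelength:
λ = c/f = (3×10⁸ m/s) / (5.030e+14 Hz)
λ = 596.01 nm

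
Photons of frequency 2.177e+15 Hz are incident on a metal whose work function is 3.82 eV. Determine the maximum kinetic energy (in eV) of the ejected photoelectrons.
5.1833 eV

Using Einstein's photoelectric equation: KE_max = hf - φ

First, calculate the photon energy:
E_photon = hf = (6.626×10⁻³⁴ J·s)(2.177e+15 Hz)
E_photon = 9.0033 eV

Then, the maximum kinetic energy:
KE_max = E_photon - φ = 9.0033 eV - 3.82 eV = 5.1833 eV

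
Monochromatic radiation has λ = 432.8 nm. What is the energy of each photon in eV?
2.8647 eV

Using E = hf = hc/λ:

E = hc/λ = (6.626×10⁻³⁴ J·s)(3×10⁸ m/s) / (432.8×10⁻⁹ m)
E = 2.8647 eV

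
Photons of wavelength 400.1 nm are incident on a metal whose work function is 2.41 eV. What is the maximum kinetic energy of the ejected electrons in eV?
0.6888 eV

Using Einstein's photoelectric equation: KE_max = hf - φ = hc/λ - φ

First, calculate the photon energy:
E_photon = hc/λ = (6.626×10⁻³⁴ J·s)(3×10⁸ m/s) / (400.1×10⁻⁹ m)
E_photon = 3.0988 eV

Then, the maximum kinetic energy:
KE_max = E_photon - φ = 3.0988 eV - 2.41 eV = 0.6888 eV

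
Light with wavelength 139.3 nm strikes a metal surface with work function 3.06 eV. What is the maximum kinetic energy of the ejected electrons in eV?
5.8405 eV

Using Einstein's photoelectric equation: KE_max = hf - φ = hc/λ - φ

First, calculate the photon energy:
E_photon = hc/λ = (6.626×10⁻³⁴ J·s)(3×10⁸ m/s) / (139.3×10⁻⁹ m)
E_photon = 8.9005 eV

Then, the maximum kinetic energy:
KE_max = E_photon - φ = 8.9005 eV - 3.06 eV = 5.8405 eV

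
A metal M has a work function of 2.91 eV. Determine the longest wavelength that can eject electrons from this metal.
426.06 nm

The threshold wavelength is when the photon energy equals the work function:
hc/λ₀ = φ

Solving for λ₀:
λ₀ = hc/φ = (6.626×10⁻³⁴ J·s)(3×10⁸ m/s) / (2.91 eV × 1.602×10⁻¹⁹ J/eV)
λ₀ = 426.06 nm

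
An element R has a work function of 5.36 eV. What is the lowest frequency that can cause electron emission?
1.2960e+15 Hz

The threshold frequency is when the photon energy equals the work function:
hf₀ = φ

Solving for f₀:
f₀ = φ/h = (5.36 eV × 1.602×10⁻¹⁹ J/eV) / (6.626×10⁻³⁴ J·s)
f₀ = 1.2960e+15 Hz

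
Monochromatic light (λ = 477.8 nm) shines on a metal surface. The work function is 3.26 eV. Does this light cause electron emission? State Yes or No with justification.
No

For photoemission, the photon energy must exceed the work function.

Photon energy: E = hc/λ = 2.5949 eV
Work function: φ = 3.26 eV

Since E_photon (2.5949 eV) < φ (3.26 eV), photoemission will NOT occur.
The threshold wavelength is λ₀ = hc/φ = 380.3 nm.
Since 477.8 nm > 380.3 nm, the photons lack sufficient energy.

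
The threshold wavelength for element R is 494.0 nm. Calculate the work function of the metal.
2.51 eV

At the threshold wavelength, photon energy equals work function:
φ = hc/λ₀

Calculating:
φ = (6.626×10⁻³⁴ J·s)(3×10⁸ m/s) / (494.0×10⁻⁹ m)
φ = 2.51 eV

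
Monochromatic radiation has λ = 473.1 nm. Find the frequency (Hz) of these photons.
6.3368e+14 Hz

Using the wave equation: c = fλ

Solving for frequency:
f = c/λ = (3×10⁸ m/s) / (473.1×10⁻⁹ m)
f = 6.3368e+14 Hz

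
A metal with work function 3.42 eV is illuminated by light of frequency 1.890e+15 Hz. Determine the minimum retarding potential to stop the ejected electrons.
4.3964 V

The stopping potential V_s satisfies: eV_s = KE_max

First, find KE_max using Einstein's equation:
E_photon = hf = (6.626×10⁻³⁴ J·s)(1.890e+15 Hz) = 7.8164 eV
KE_max = E_photon - φ = 7.8164 - 3.42 = 4.3964 eV

Since eV_s = KE_max:
V_s = KE_max/e = 4.3964 V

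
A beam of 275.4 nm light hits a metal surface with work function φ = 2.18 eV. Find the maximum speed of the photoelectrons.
9.0376e+05 m/s

First, find the maximum kinetic energy:
E_photon = hc/λ = 4.5020 eV
KE_max = E_photon - φ = 4.5020 - 2.18 = 2.3220 eV

Convert to Joules: KE_max = 2.3220 × 1.602×10⁻¹⁹ J = 3.7202e-19 J

Then use KE = ½mv² to find velocity:
v = √(2·KE/m) = √(2 × 3.7202e-19 J / 9.109e-31 kg)
v = 9.0376e+05 m/s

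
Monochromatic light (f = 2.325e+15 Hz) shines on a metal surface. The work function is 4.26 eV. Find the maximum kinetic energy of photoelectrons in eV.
5.3554 eV

Using Einstein's photoelectric equation: KE_max = hf - φ

First, calculate the photon energy:
E_photon = hf = (6.626×10⁻³⁴ J·s)(2.325e+15 Hz)
E_photon = 9.6154 eV

Then, the maximum kinetic energy:
KE_max = E_photon - φ = 9.6154 eV - 4.26 eV = 5.3554 eV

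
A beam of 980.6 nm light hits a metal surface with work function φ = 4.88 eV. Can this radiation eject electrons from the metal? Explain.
No

For photoemission, the photon energy must exceed the work function.

Photon energy: E = hc/λ = 1.2644 eV
Work function: φ = 4.88 eV

Since E_photon (1.2644 eV) < φ (4.88 eV), photoemission will NOT occur.
The threshold wavelength is λ₀ = hc/φ = 254.1 nm.
Since 980.6 nm > 254.1 nm, the photons lack sufficient energy.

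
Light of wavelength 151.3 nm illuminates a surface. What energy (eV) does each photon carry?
8.1946 eV

Using E = hf = hc/λ:

E = hc/λ = (6.626×10⁻³⁴ J·s)(3×10⁸ m/s) / (151.3×10⁻⁹ m)
E = 8.1946 eV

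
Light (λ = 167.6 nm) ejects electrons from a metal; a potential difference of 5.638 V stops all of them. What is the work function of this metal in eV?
1.76 eV

The stopping potential gives the maximum kinetic energy: KE_max = eV_s = 5.638 eV

From Einstein's photoelectric equation: KE_max = hc/λ - φ
Rearranging: φ = hc/λ - KE_max

Calculate photon energy:
E_photon = hc/λ = (6.626×10⁻³⁴ J·s)(3×10⁸ m/s) / (167.6×10⁻⁹ m) = 7.3976 eV

Therefore:
φ = 7.3976 - 5.638 = 1.76 eV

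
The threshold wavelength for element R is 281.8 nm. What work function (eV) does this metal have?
4.40 eV

At the threshold wavelength, photon energy equals work function:
φ = hc/λ₀

Calculating:
φ = (6.626×10⁻³⁴ J·s)(3×10⁸ m/s) / (281.8×10⁻⁹ m)
φ = 4.40 eV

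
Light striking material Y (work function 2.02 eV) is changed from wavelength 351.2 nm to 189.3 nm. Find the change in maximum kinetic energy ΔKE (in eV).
3.0193 eV

Using Einstein's equation: KE_max = hc/λ - φ

For λ₁ = 351.2 nm:
KE₁ = hc/λ₁ - φ = 3.5303 - 2.02 = 1.5103 eV

For λ₂ = 189.3 nm:
KE₂ = hc/λ₂ - φ = 6.5496 - 2.02 = 4.5296 eV

Change in KE:
ΔKE = KE₂ - KE₁ = 4.5296 - 1.5103 = 3.0193 eV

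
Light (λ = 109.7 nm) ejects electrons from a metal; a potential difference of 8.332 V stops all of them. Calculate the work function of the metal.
2.97 eV

The stopping potential gives the maximum kinetic energy: KE_max = eV_s = 8.332 eV

From Einstein's photoelectric equation: KE_max = hc/λ - φ
Rearranging: φ = hc/λ - KE_max

Calculate photon energy:
E_photon = hc/λ = (6.626×10⁻³⁴ J·s)(3×10⁸ m/s) / (109.7×10⁻⁹ m) = 11.3021 eV

Therefore:
φ = 11.3021 - 8.332 = 2.97 eV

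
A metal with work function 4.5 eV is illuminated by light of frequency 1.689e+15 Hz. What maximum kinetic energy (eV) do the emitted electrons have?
2.4851 eV

Using Einstein's photoelectric equation: KE_max = hf - φ

First, calculate the photon energy:
E_photon = hf = (6.626×10⁻³⁴ J·s)(1.689e+15 Hz)
E_photon = 6.9851 eV

Then, the maximum kinetic energy:
KE_max = E_photon - φ = 6.9851 eV - 4.5 eV = 2.4851 eV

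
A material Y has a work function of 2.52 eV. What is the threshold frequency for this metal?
6.0933e+14 Hz

The threshold frequency is when the photon energy equals the work function:
hf₀ = φ

Solving for f₀:
f₀ = φ/h = (2.52 eV × 1.602×10⁻¹⁹ J/eV) / (6.626×10⁻³⁴ J·s)
f₀ = 6.0933e+14 Hz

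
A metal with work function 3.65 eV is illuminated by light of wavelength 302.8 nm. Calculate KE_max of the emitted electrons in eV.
0.4446 eV

Using Einstein's photoelectric equation: KE_max = hf - φ = hc/λ - φ

First, calculate the photon energy:
E_photon = hc/λ = (6.626×10⁻³⁴ J·s)(3×10⁸ m/s) / (302.8×10⁻⁹ m)
E_photon = 4.0946 eV

Then, the maximum kinetic energy:
KE_max = E_photon - φ = 4.0946 eV - 3.65 eV = 0.4446 eV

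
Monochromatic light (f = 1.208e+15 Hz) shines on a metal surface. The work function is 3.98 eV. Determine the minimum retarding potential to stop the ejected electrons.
1.0159 V

The stopping potential V_s satisfies: eV_s = KE_max

First, find KE_max using Einstein's equation:
E_photon = hf = (6.626×10⁻³⁴ J·s)(1.208e+15 Hz) = 4.9959 eV
KE_max = E_photon - φ = 4.9959 - 3.98 = 1.0159 eV

Since eV_s = KE_max:
V_s = KE_max/e = 1.0159 V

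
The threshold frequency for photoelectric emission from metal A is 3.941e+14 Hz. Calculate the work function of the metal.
1.63 eV

At the threshold frequency, photon energy equals work function:
φ = hf₀

Calculating:
φ = (6.626×10⁻³⁴ J·s)(3.941e+14 Hz)
φ = 1.63 eV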